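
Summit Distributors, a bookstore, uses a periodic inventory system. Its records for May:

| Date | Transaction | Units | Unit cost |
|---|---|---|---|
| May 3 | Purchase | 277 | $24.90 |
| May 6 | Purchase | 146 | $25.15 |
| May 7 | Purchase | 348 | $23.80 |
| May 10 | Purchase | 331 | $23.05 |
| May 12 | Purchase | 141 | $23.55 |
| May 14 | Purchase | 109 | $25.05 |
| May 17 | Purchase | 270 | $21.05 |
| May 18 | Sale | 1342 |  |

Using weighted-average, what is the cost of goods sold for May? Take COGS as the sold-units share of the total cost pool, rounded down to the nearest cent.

May 18, sell 1342: 1342/1622 × $38,215.65 → $31,618.62
Ending inventory (cost pool remaining) = $6,597.03

COGS = $31,618.62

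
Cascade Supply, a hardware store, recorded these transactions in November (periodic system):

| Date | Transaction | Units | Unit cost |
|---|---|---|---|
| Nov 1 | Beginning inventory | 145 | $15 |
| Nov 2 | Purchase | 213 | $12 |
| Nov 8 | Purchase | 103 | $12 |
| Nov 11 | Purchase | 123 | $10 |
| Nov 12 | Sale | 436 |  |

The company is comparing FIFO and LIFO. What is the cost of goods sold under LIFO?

FIFO COGS: 145 @ $15 + 213 @ $12 + 78 @ $12 = $5,667
LIFO COGS: 123 @ $10 + 103 @ $12 + 210 @ $12 = $4,986

COGS = $4,986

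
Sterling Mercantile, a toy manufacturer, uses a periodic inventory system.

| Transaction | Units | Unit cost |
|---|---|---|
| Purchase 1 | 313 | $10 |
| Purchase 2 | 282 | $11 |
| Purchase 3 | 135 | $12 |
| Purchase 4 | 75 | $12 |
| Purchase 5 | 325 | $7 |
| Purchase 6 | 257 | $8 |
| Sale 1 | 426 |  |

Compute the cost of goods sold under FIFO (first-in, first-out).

Sale 1 (426) [FIFO — oldest first]: 313 @ $10 + 113 @ $11 = $4,373
Ending inventory: 169 @ $11 + 135 @ $12 + 75 @ $12 + 325 @ $7 + 257 @ $8 = $8,710

COGS = $4,373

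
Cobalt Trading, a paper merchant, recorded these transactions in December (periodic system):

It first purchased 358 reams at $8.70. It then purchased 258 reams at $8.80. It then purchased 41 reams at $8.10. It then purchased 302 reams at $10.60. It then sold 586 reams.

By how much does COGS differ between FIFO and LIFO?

FIFO COGS: 358 @ $8.70 + 228 @ $8.80 = $5,121.00
LIFO COGS: 302 @ $10.60 + 41 @ $8.10 + 243 @ $8.80 = $5,671.70
Difference = |$5,121.00 − $5,671.70| = $550.70

$550.70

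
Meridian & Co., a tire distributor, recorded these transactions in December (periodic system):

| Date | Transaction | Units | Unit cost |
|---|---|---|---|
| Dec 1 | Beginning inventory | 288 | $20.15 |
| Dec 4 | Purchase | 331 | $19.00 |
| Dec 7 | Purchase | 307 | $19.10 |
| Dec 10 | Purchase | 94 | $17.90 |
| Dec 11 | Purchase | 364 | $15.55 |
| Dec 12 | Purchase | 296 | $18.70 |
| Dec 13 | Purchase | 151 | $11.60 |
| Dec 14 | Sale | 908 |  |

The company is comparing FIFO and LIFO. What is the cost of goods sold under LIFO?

FIFO COGS: 288 @ $20.15 + 331 @ $19.00 + 289 @ $19.10 = $17,612.10
LIFO COGS: 151 @ $11.60 + 296 @ $18.70 + 364 @ $15.55 + 94 @ $17.90 + 3 @ $19.10 = $14,686.90

COGS = $14,686.90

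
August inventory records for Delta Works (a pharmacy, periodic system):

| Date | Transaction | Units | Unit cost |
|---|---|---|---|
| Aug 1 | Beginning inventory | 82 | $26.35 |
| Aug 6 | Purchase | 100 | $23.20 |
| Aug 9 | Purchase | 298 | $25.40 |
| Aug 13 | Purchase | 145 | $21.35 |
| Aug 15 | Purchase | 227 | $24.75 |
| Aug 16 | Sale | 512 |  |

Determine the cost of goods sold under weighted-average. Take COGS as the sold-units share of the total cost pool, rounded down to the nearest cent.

Aug 16, sell 512: 512/852 × $20,763.90 → $12,477.83
Ending inventory (cost pool remaining) = $8,286.07

COGS = $12,477.83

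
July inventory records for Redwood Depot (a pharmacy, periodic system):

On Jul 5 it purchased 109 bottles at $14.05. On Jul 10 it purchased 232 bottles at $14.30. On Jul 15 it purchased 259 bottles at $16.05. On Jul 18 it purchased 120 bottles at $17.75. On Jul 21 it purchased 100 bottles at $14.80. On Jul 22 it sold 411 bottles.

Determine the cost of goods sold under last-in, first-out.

COGS = $6,675.55

Jul 22, 411 sold [LIFO — newest first]: 100 @ $14.80 + 120 @ $17.75 + 191 @ $16.05 = $6,675.55
Ending inventory: 109 @ $14.05 + 232 @ $14.30 + 68 @ $16.05 = $5,940.45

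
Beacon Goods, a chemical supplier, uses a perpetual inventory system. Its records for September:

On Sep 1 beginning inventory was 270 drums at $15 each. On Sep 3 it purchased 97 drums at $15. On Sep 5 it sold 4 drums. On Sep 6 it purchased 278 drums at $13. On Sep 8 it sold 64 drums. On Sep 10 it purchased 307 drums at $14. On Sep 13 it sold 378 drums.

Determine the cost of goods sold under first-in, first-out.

COGS = $6,532

Sep 5, 4 sold [FIFO — oldest first]: 4 @ $15 = $60
Sep 8, 64 sold [FIFO — oldest first]: 64 @ $15 = $960
Sep 13, 378 sold [FIFO — oldest first]: 202 @ $15 + 97 @ $15 + 79 @ $13 = $5,512
Total COGS = $60 + $960 + $5,512 = $6,532
Ending inventory: 199 @ $13 + 307 @ $14 = $6,885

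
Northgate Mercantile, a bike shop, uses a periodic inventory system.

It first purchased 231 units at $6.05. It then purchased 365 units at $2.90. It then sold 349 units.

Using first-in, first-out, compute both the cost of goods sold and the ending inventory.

Sale 1 (349) [FIFO — oldest first]: 231 @ $6.05 + 118 @ $2.90 = $1,739.75
Ending inventory: 247 @ $2.90 = $716.30
Check: goods available $2,456.05 = COGS $1,739.75 + ending $716.30

COGS = $1,739.75; ending inventory = $716.30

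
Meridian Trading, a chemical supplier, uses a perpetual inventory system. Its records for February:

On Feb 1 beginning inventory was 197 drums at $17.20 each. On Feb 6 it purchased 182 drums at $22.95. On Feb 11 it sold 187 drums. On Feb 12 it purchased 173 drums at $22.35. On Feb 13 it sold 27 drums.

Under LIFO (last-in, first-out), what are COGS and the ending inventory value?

Feb 11, 187 sold [LIFO — newest first]: 182 @ $22.95 + 5 @ $17.20 = $4,262.90
Feb 13, 27 sold [LIFO — newest first]: 27 @ $22.35 = $603.45
Total COGS = $4,262.90 + $603.45 = $4,866.35
Ending inventory: 192 @ $17.20 + 146 @ $22.35 = $6,565.50
Check: goods available $11,431.85 = COGS $4,866.35 + ending $6,565.50

COGS = $4,866.35; ending inventory = $6,565.50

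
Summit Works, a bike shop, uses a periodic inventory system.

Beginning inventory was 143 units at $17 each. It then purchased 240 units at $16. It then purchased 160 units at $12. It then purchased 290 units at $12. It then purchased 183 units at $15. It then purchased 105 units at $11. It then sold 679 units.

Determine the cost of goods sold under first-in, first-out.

COGS = $9,823

Sale 1 (679) [FIFO — oldest first]: 143 @ $17 + 240 @ $16 + 160 @ $12 + 136 @ $12 = $9,823
Ending inventory: 154 @ $12 + 183 @ $15 + 105 @ $11 = $5,748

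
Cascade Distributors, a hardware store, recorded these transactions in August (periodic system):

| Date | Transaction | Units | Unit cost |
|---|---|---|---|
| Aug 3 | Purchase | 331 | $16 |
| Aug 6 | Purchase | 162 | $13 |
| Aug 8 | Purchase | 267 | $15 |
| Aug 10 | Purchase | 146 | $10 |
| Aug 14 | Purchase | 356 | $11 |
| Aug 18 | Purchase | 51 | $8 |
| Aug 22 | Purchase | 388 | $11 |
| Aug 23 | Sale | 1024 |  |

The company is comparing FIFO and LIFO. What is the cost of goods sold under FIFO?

COGS = $14,165

FIFO COGS: 331 @ $16 + 162 @ $13 + 267 @ $15 + 146 @ $10 + 118 @ $11 = $14,165
LIFO COGS: 388 @ $11 + 51 @ $8 + 356 @ $11 + 146 @ $10 + 83 @ $15 = $11,297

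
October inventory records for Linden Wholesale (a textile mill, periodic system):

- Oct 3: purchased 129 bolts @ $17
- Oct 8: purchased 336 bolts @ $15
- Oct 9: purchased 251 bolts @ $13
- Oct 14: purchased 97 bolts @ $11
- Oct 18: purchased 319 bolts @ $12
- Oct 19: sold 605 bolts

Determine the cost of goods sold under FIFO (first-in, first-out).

COGS = $9,053

Oct 19, 605 sold [FIFO — oldest first]: 129 @ $17 + 336 @ $15 + 140 @ $13 = $9,053
Ending inventory: 111 @ $13 + 97 @ $11 + 319 @ $12 = $6,338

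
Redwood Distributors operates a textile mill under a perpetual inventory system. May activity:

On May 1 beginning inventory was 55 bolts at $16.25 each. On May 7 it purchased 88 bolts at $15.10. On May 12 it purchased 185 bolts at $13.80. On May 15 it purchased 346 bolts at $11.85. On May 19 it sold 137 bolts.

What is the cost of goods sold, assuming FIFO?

COGS = $2,131.95

May 19, 137 sold [FIFO — oldest first]: 55 @ $16.25 + 82 @ $15.10 = $2,131.95
Ending inventory: 6 @ $15.10 + 185 @ $13.80 + 346 @ $11.85 = $6,743.70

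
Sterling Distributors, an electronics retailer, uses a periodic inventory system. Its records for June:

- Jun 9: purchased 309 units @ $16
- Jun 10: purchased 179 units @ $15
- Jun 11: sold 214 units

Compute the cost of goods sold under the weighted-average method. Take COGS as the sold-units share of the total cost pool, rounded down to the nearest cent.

COGS = $3,345.50

Jun 11, sell 214: 214/488 × $7,629.00 → $3,345.50
Ending inventory (cost pool remaining) = $4,283.50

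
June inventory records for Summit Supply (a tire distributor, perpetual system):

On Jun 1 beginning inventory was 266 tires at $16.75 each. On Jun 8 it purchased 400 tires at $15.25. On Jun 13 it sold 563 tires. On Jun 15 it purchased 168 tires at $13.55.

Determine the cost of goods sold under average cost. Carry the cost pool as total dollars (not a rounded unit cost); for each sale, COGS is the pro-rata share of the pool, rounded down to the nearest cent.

After Jun 1: 266 on hand, pool $4,455.50 (≈ $16.7500 each)
After Jun 8: 666 on hand, pool $10,555.50 (≈ $15.8491 each)
Jun 13, sell 563: 563/666 × $10,555.50 → $8,923.04
After Jun 15: 271 on hand, pool $3,908.86 (≈ $14.4238 each)
Ending inventory (cost pool remaining) = $3,908.86

COGS = $8,923.04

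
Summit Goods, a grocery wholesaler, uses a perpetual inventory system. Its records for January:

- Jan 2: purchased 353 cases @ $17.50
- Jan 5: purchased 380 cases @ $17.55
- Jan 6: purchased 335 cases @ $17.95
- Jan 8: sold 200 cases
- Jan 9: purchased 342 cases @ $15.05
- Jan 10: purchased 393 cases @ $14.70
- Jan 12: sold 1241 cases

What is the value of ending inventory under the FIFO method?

Jan 8, 200 sold [FIFO — oldest first]: 200 @ $17.50 = $3,500.00
Jan 12, 1241 sold [FIFO — oldest first]: 153 @ $17.50 + 380 @ $17.55 + 335 @ $17.95 + 342 @ $15.05 + 31 @ $14.70 = $20,962.55
Total COGS = $3,500.00 + $20,962.55 = $24,462.55
Ending inventory: 362 @ $14.70 = $5,321.40
Check: goods available $29,783.95 = COGS $24,462.55 + ending $5,321.40

Ending inventory = $5,321.40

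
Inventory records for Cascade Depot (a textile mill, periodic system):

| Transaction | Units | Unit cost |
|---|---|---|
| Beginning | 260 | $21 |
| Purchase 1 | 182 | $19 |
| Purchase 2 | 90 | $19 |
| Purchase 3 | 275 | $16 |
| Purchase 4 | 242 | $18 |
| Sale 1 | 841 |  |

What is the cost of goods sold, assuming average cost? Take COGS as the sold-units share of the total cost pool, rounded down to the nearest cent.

COGS = $15,540.46

Sale 1, sell 841: 841/1049 × $19,384.00 → $15,540.46
Ending inventory (cost pool remaining) = $3,843.54
Check: goods available $19,384.00 = COGS $15,540.46 + ending $3,843.54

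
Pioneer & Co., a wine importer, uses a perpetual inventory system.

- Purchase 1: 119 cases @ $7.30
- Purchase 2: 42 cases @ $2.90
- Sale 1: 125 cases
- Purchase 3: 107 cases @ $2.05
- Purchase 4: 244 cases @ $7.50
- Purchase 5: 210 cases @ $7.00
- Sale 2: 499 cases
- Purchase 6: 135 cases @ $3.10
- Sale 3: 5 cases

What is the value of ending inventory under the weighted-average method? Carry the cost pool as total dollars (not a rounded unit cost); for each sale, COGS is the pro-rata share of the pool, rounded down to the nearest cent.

After Purchase 1: 119 on hand, pool $868.70 (≈ $7.3000 each)
After Purchase 2: 161 on hand, pool $990.50 (≈ $6.1522 each)
Sale 1, sell 125: 125/161 × $990.50 → $769.02
After Purchase 3: 143 on hand, pool $440.83 (≈ $3.0827 each)
After Purchase 4: 387 on hand, pool $2,270.83 (≈ $5.8678 each)
After Purchase 5: 597 on hand, pool $3,740.83 (≈ $6.2660 each)
Sale 2, sell 499: 499/597 × $3,740.83 → $3,126.75
After Purchase 6: 233 on hand, pool $1,032.58 (≈ $4.4317 each)
Sale 3, sell 5: 5/233 × $1,032.58 → $22.15
Total COGS = $769.02 + $3,126.75 + $22.15 = $3,917.92
Ending inventory (cost pool remaining) = $1,010.43

Ending inventory = $1,010.43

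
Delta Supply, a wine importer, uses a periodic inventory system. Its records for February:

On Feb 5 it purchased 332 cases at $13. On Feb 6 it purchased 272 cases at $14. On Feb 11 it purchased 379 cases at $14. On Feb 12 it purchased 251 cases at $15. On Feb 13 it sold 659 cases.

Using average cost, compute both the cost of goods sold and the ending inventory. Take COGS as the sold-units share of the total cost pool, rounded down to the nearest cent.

Feb 13, sell 659: 659/1234 × $17,195.00 → $9,182.74
Ending inventory (cost pool remaining) = $8,012.26
Check: goods available $17,195.00 = COGS $9,182.74 + ending $8,012.26

COGS = $9,182.74; ending inventory = $8,012.26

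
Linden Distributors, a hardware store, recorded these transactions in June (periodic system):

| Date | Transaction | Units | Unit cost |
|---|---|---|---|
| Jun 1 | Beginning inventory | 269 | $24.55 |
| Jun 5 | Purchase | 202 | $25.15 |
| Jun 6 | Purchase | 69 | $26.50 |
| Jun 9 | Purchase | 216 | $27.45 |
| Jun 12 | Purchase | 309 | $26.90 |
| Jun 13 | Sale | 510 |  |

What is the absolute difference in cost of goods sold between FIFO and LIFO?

FIFO COGS: 269 @ $24.55 + 202 @ $25.15 + 39 @ $26.50 = $12,717.75
LIFO COGS: 309 @ $26.90 + 201 @ $27.45 = $13,829.55
Difference = |$12,717.75 − $13,829.55| = $1,111.80

$1,111.80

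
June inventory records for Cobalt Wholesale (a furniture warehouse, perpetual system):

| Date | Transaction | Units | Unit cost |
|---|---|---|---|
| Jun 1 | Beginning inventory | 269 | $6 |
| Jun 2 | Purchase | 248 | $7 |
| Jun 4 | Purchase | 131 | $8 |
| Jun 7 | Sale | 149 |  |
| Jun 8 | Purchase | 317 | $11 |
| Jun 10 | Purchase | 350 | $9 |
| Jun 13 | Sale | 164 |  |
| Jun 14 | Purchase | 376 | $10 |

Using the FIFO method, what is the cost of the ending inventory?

Ending inventory = $12,873

Jun 7, 149 sold [FIFO — oldest first]: 149 @ $6 = $894
Jun 13, 164 sold [FIFO — oldest first]: 120 @ $6 + 44 @ $7 = $1,028
Total COGS = $894 + $1,028 = $1,922
Ending inventory: 204 @ $7 + 131 @ $8 + 317 @ $11 + 350 @ $9 + 376 @ $10 = $12,873
Check: goods available $14,795 = COGS $1,922 + ending $12,873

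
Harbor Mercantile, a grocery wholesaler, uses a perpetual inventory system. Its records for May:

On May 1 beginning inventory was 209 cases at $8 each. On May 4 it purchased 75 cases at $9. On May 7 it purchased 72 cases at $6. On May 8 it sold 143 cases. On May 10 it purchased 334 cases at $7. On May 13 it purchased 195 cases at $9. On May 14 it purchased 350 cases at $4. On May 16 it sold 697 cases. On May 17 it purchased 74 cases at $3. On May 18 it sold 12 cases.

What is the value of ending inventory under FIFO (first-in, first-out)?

May 8, 143 sold [FIFO — oldest first]: 143 @ $8 = $1,144
May 16, 697 sold [FIFO — oldest first]: 66 @ $8 + 75 @ $9 + 72 @ $6 + 334 @ $7 + 150 @ $9 = $5,323
May 18, 12 sold [FIFO — oldest first]: 12 @ $9 = $108
Total COGS = $1,144 + $5,323 + $108 = $6,575
Ending inventory: 33 @ $9 + 350 @ $4 + 74 @ $3 = $1,919
Check: goods available $8,494 = COGS $6,575 + ending $1,919

Ending inventory = $1,919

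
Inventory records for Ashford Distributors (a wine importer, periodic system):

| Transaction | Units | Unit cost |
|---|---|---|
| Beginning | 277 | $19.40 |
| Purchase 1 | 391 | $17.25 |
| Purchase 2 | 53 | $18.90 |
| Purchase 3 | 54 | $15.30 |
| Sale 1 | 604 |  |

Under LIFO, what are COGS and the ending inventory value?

Sale 1 (604) [LIFO — newest first]: 54 @ $15.30 + 53 @ $18.90 + 391 @ $17.25 + 106 @ $19.40 = $10,629.05
Ending inventory: 171 @ $19.40 = $3,317.40
Check: goods available $13,946.45 = COGS $10,629.05 + ending $3,317.40

COGS = $10,629.05; ending inventory = $3,317.40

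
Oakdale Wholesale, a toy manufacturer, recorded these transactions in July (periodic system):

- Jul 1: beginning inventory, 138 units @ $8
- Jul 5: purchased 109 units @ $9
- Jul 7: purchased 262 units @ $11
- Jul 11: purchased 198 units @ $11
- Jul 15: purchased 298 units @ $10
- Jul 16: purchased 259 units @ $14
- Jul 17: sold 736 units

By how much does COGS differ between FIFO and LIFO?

FIFO COGS: 138 @ $8 + 109 @ $9 + 262 @ $11 + 198 @ $11 + 29 @ $10 = $7,435
LIFO COGS: 259 @ $14 + 298 @ $10 + 179 @ $11 = $8,575
Difference = |$7,435 − $8,575| = $1,140

$1,140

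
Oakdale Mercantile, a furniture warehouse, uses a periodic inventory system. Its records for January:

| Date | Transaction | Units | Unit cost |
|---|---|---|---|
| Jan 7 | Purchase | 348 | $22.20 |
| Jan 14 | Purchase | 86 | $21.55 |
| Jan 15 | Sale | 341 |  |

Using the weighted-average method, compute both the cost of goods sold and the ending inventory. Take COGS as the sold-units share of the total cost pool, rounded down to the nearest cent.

Jan 15, sell 341: 341/434 × $9,578.90 → $7,526.27
Ending inventory (cost pool remaining) = $2,052.63

COGS = $7,526.27; ending inventory = $2,052.63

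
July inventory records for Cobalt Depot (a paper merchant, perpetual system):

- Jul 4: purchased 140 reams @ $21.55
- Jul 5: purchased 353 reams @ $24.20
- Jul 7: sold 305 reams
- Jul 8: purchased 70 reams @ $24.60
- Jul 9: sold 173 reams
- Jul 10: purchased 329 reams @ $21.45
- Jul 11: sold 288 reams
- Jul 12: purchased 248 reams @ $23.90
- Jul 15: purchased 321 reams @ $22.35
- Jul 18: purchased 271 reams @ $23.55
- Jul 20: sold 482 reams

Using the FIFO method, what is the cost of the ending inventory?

Ending inventory = $11,142.60

Jul 7, 305 sold [FIFO — oldest first]: 140 @ $21.55 + 165 @ $24.20 = $7,010.00
Jul 9, 173 sold [FIFO — oldest first]: 173 @ $24.20 = $4,186.60
Jul 11, 288 sold [FIFO — oldest first]: 15 @ $24.20 + 70 @ $24.60 + 203 @ $21.45 = $6,439.35
Jul 20, 482 sold [FIFO — oldest first]: 126 @ $21.45 + 248 @ $23.90 + 108 @ $22.35 = $11,043.70
Total COGS = $7,010.00 + $4,186.60 + $6,439.35 + $11,043.70 = $28,679.65
Ending inventory: 213 @ $22.35 + 271 @ $23.55 = $11,142.60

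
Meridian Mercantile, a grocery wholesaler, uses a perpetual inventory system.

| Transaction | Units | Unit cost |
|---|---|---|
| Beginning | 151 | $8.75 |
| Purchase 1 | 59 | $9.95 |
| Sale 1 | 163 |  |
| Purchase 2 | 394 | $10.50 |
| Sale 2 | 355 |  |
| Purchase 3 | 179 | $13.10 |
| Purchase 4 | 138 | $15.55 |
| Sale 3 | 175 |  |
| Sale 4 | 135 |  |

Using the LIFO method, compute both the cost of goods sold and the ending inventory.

Sale 1 (163) [LIFO — newest first]: 59 @ $9.95 + 104 @ $8.75 = $1,497.05
Sale 2 (355) [LIFO — newest first]: 355 @ $10.50 = $3,727.50
Sale 3 (175) [LIFO — newest first]: 138 @ $15.55 + 37 @ $13.10 = $2,630.60
Sale 4 (135) [LIFO — newest first]: 135 @ $13.10 = $1,768.50
Total COGS = $1,497.05 + $3,727.50 + $2,630.60 + $1,768.50 = $9,623.65
Ending inventory: 47 @ $8.75 + 39 @ $10.50 + 7 @ $13.10 = $912.45

COGS = $9,623.65; ending inventory = $912.45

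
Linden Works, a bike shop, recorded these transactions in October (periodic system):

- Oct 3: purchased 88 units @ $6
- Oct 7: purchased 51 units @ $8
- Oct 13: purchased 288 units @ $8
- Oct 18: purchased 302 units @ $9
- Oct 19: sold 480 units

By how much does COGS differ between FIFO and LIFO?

$425

FIFO COGS: 88 @ $6 + 51 @ $8 + 288 @ $8 + 53 @ $9 = $3,717
LIFO COGS: 302 @ $9 + 178 @ $8 = $4,142
Difference = |$3,717 − $4,142| = $425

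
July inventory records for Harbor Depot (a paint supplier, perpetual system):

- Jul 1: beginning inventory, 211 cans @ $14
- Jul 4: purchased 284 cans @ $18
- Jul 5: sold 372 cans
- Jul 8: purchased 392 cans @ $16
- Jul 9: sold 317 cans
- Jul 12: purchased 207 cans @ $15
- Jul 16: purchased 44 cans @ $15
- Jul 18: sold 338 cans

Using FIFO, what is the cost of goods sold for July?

Jul 5, 372 sold [FIFO — oldest first]: 211 @ $14 + 161 @ $18 = $5,852
Jul 9, 317 sold [FIFO — oldest first]: 123 @ $18 + 194 @ $16 = $5,318
Jul 18, 338 sold [FIFO — oldest first]: 198 @ $16 + 140 @ $15 = $5,268
Total COGS = $5,852 + $5,318 + $5,268 = $16,438
Ending inventory: 67 @ $15 + 44 @ $15 = $1,665

COGS = $16,438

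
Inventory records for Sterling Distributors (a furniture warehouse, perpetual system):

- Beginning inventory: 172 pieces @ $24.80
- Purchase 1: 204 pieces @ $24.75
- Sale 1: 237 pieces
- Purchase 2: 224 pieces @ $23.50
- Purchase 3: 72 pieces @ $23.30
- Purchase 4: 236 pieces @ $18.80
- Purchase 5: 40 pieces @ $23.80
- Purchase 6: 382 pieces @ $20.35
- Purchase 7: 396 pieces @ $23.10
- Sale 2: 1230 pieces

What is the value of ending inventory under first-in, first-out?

Sale 1 (237) [FIFO — oldest first]: 172 @ $24.80 + 65 @ $24.75 = $5,874.35
Sale 2 (1230) [FIFO — oldest first]: 139 @ $24.75 + 224 @ $23.50 + 72 @ $23.30 + 236 @ $18.80 + 40 @ $23.80 + 382 @ $20.35 + 137 @ $23.10 = $26,709.05
Total COGS = $5,874.35 + $26,709.05 = $32,583.40
Ending inventory: 259 @ $23.10 = $5,982.90
Check: goods available $38,566.30 = COGS $32,583.40 + ending $5,982.90

Ending inventory = $5,982.90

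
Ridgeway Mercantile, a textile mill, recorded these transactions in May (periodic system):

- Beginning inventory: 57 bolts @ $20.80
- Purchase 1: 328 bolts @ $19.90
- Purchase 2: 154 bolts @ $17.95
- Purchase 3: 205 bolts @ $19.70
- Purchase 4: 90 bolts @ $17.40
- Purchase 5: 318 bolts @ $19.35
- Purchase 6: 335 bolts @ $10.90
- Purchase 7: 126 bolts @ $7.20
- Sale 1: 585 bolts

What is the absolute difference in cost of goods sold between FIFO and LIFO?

FIFO COGS: 57 @ $20.80 + 328 @ $19.90 + 154 @ $17.95 + 46 @ $19.70 = $11,383.30
LIFO COGS: 126 @ $7.20 + 335 @ $10.90 + 124 @ $19.35 = $6,958.10
Difference = |$11,383.30 − $6,958.10| = $4,425.20

$4,425.20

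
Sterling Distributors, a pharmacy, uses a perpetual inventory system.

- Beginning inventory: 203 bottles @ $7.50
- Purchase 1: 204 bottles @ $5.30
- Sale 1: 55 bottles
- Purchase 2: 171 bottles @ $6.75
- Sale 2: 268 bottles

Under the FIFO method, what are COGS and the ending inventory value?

Sale 1 (55) [FIFO — oldest first]: 55 @ $7.50 = $412.50
Sale 2 (268) [FIFO — oldest first]: 148 @ $7.50 + 120 @ $5.30 = $1,746.00
Total COGS = $412.50 + $1,746.00 = $2,158.50
Ending inventory: 84 @ $5.30 + 171 @ $6.75 = $1,599.45

COGS = $2,158.50; ending inventory = $1,599.45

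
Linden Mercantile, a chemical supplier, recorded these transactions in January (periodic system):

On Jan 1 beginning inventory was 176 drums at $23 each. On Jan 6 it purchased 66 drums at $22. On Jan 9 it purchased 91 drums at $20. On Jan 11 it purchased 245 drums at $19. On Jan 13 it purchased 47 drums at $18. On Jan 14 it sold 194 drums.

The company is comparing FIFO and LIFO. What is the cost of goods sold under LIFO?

COGS = $3,639

FIFO COGS: 176 @ $23 + 18 @ $22 = $4,444
LIFO COGS: 47 @ $18 + 147 @ $19 = $3,639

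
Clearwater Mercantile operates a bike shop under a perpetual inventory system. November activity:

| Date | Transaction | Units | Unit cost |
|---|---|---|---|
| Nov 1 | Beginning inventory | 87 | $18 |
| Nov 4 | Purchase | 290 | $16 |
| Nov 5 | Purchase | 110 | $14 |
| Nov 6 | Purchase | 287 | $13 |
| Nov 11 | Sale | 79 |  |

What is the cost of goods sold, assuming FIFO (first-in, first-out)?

Nov 11, 79 sold [FIFO — oldest first]: 79 @ $18 = $1,422
Ending inventory: 8 @ $18 + 290 @ $16 + 110 @ $14 + 287 @ $13 = $10,055

COGS = $1,422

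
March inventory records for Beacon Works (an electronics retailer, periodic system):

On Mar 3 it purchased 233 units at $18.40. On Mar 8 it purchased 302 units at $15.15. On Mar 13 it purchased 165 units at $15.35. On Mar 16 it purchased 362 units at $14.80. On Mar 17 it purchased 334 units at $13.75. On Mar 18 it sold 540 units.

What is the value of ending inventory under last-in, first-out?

Ending inventory = $13,704.05

Mar 18, 540 sold [LIFO — newest first]: 334 @ $13.75 + 206 @ $14.80 = $7,641.30
Ending inventory: 233 @ $18.40 + 302 @ $15.15 + 165 @ $15.35 + 156 @ $14.80 = $13,704.05
Check: goods available $21,345.35 = COGS $7,641.30 + ending $13,704.05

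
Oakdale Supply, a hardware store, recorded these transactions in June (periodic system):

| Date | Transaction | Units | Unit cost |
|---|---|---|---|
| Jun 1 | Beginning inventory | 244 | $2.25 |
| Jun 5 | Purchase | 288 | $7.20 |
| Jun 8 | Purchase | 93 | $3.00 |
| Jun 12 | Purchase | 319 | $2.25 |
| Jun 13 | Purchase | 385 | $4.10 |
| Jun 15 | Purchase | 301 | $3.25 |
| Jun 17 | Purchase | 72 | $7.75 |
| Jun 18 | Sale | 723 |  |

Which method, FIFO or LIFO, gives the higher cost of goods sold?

FIFO

FIFO COGS: 244 @ $2.25 + 288 @ $7.20 + 93 @ $3.00 + 98 @ $2.25 = $3,122.10
LIFO COGS: 72 @ $7.75 + 301 @ $3.25 + 350 @ $4.10 = $2,971.25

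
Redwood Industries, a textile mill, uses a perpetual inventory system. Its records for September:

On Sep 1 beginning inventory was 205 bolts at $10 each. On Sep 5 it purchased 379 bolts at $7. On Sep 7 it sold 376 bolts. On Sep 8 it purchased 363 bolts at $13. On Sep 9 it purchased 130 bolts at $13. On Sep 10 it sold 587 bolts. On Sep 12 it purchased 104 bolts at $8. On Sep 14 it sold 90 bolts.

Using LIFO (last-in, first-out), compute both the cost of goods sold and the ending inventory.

COGS = $10,692; ending inventory = $1,252

Sep 7, 376 sold [LIFO — newest first]: 376 @ $7 = $2,632
Sep 10, 587 sold [LIFO — newest first]: 130 @ $13 + 363 @ $13 + 3 @ $7 + 91 @ $10 = $7,340
Sep 14, 90 sold [LIFO — newest first]: 90 @ $8 = $720
Total COGS = $2,632 + $7,340 + $720 = $10,692
Ending inventory: 114 @ $10 + 14 @ $8 = $1,252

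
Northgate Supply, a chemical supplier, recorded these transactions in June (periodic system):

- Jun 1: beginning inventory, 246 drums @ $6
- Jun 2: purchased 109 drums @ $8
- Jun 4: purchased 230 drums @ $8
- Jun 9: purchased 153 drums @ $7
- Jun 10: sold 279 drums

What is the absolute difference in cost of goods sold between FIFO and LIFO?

FIFO COGS: 246 @ $6 + 33 @ $8 = $1,740
LIFO COGS: 153 @ $7 + 126 @ $8 = $2,079
Difference = |$1,740 − $2,079| = $339

$339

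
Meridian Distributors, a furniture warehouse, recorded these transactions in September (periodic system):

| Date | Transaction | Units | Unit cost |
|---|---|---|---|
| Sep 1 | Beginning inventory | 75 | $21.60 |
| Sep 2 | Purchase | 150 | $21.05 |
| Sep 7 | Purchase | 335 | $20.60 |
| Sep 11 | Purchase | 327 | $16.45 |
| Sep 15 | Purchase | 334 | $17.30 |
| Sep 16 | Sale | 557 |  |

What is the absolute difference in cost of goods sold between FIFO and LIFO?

$2,170.15

FIFO COGS: 75 @ $21.60 + 150 @ $21.05 + 332 @ $20.60 = $11,616.70
LIFO COGS: 334 @ $17.30 + 223 @ $16.45 = $9,446.55
Difference = |$11,616.70 − $9,446.55| = $2,170.15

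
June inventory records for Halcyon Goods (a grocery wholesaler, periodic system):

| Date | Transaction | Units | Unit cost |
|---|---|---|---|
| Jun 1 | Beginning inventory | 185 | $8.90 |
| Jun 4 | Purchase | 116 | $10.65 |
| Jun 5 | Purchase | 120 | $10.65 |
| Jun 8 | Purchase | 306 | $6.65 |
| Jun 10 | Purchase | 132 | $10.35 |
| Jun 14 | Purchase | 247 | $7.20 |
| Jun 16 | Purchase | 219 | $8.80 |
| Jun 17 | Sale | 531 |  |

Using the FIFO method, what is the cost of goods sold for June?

Jun 17, 531 sold [FIFO — oldest first]: 185 @ $8.90 + 116 @ $10.65 + 120 @ $10.65 + 110 @ $6.65 = $4,891.40
Ending inventory: 196 @ $6.65 + 132 @ $10.35 + 247 @ $7.20 + 219 @ $8.80 = $6,375.20
Check: goods available $11,266.60 = COGS $4,891.40 + ending $6,375.20

COGS = $4,891.40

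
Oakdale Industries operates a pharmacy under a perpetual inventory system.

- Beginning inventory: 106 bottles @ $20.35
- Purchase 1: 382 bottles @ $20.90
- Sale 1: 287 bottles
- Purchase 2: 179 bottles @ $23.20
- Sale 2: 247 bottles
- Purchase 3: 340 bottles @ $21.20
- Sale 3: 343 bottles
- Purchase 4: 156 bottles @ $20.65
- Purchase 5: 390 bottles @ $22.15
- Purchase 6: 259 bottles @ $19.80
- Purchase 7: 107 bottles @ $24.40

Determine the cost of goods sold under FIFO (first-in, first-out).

Sale 1 (287) [FIFO — oldest first]: 106 @ $20.35 + 181 @ $20.90 = $5,940.00
Sale 2 (247) [FIFO — oldest first]: 201 @ $20.90 + 46 @ $23.20 = $5,268.10
Sale 3 (343) [FIFO — oldest first]: 133 @ $23.20 + 210 @ $21.20 = $7,537.60
Total COGS = $5,940.00 + $5,268.10 + $7,537.60 = $18,745.70
Ending inventory: 130 @ $21.20 + 156 @ $20.65 + 390 @ $22.15 + 259 @ $19.80 + 107 @ $24.40 = $22,354.90

COGS = $18,745.70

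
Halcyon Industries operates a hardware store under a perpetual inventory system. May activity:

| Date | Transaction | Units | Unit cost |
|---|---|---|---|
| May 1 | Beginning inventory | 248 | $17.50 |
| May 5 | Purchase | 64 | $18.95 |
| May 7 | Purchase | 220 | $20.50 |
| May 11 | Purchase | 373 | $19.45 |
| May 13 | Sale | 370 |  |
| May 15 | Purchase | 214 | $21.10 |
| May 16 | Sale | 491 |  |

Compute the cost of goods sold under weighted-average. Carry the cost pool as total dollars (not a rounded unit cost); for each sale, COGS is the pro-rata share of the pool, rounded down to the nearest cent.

COGS = $16,751.27

After May 1: 248 on hand, pool $4,340.00 (≈ $17.5000 each)
After May 5: 312 on hand, pool $5,552.80 (≈ $17.7974 each)
After May 7: 532 on hand, pool $10,062.80 (≈ $18.9150 each)
After May 11: 905 on hand, pool $17,317.65 (≈ $19.1355 each)
May 13, sell 370: 370/905 × $17,317.65 → $7,080.14
After May 15: 749 on hand, pool $14,752.91 (≈ $19.6968 each)
May 16, sell 491: 491/749 × $14,752.91 → $9,671.13
Total COGS = $7,080.14 + $9,671.13 = $16,751.27
Ending inventory (cost pool remaining) = $5,081.78
Check: goods available $21,833.05 = COGS $16,751.27 + ending $5,081.78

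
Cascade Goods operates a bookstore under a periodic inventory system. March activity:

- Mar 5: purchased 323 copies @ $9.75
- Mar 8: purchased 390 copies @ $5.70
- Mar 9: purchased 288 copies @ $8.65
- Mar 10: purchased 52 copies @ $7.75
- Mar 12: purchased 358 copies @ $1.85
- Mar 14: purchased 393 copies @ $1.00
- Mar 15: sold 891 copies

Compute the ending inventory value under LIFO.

Ending inventory = $7,102.25

Mar 15, 891 sold [LIFO — newest first]: 393 @ $1.00 + 358 @ $1.85 + 52 @ $7.75 + 88 @ $8.65 = $2,219.50
Ending inventory: 323 @ $9.75 + 390 @ $5.70 + 200 @ $8.65 = $7,102.25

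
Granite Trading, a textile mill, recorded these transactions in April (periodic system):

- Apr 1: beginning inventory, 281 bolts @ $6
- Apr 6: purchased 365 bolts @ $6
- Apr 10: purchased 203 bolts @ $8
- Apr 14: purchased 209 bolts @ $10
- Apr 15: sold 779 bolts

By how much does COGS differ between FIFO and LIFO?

FIFO COGS: 281 @ $6 + 365 @ $6 + 133 @ $8 = $4,940
LIFO COGS: 209 @ $10 + 203 @ $8 + 365 @ $6 + 2 @ $6 = $5,916
Difference = |$4,940 − $5,916| = $976

$976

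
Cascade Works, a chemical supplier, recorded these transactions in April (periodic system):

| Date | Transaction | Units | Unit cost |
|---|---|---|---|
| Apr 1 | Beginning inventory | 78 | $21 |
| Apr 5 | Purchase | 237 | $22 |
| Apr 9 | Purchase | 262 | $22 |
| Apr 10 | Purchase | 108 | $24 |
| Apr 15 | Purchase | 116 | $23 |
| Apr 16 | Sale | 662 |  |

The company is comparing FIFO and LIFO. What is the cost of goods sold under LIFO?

COGS = $14,896

FIFO COGS: 78 @ $21 + 237 @ $22 + 262 @ $22 + 85 @ $24 = $14,656
LIFO COGS: 116 @ $23 + 108 @ $24 + 262 @ $22 + 176 @ $22 = $14,896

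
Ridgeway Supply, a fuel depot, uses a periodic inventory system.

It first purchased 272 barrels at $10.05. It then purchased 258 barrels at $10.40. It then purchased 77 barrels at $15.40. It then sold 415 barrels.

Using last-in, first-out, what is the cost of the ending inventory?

Ending inventory = $1,929.60

Sale 1 (415) [LIFO — newest first]: 77 @ $15.40 + 258 @ $10.40 + 80 @ $10.05 = $4,673.00
Ending inventory: 192 @ $10.05 = $1,929.60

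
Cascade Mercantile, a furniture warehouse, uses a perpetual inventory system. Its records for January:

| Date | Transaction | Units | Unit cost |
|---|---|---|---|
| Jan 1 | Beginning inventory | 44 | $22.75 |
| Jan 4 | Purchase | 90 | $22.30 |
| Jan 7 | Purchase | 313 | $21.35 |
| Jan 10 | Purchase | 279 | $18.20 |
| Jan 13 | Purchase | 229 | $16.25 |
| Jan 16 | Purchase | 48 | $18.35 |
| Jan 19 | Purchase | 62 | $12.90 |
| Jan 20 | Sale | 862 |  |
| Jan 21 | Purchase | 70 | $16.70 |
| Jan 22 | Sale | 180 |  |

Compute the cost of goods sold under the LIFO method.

COGS = $19,245.50

Jan 20, 862 sold [LIFO — newest first]: 62 @ $12.90 + 48 @ $18.35 + 229 @ $16.25 + 279 @ $18.20 + 244 @ $21.35 = $15,689.05
Jan 22, 180 sold [LIFO — newest first]: 70 @ $16.70 + 69 @ $21.35 + 41 @ $22.30 = $3,556.45
Total COGS = $15,689.05 + $3,556.45 = $19,245.50
Ending inventory: 44 @ $22.75 + 49 @ $22.30 = $2,093.70
Check: goods available $21,339.20 = COGS $19,245.50 + ending $2,093.70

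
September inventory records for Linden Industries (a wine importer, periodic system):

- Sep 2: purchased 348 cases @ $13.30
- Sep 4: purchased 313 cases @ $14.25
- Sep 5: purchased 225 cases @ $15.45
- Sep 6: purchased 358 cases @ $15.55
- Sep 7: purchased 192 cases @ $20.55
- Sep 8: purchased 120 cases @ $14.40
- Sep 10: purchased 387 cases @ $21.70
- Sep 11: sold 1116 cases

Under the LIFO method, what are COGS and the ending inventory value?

COGS = $20,549.95; ending inventory = $11,653.35

Sep 11, 1116 sold [LIFO — newest first]: 387 @ $21.70 + 120 @ $14.40 + 192 @ $20.55 + 358 @ $15.55 + 59 @ $15.45 = $20,549.95
Ending inventory: 348 @ $13.30 + 313 @ $14.25 + 166 @ $15.45 = $11,653.35
Check: goods available $32,203.30 = COGS $20,549.95 + ending $11,653.35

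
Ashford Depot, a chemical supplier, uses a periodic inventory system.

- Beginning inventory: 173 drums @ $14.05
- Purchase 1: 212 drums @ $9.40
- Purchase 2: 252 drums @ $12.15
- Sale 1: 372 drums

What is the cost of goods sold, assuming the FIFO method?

Sale 1 (372) [FIFO — oldest first]: 173 @ $14.05 + 199 @ $9.40 = $4,301.25
Ending inventory: 13 @ $9.40 + 252 @ $12.15 = $3,184.00

COGS = $4,301.25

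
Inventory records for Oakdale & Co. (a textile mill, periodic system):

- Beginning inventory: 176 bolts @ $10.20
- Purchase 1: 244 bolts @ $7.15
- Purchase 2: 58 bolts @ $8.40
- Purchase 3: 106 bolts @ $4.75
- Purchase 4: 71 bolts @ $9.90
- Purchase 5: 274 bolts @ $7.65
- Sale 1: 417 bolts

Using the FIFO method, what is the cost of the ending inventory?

Ending inventory = $3,811.15

Sale 1 (417) [FIFO — oldest first]: 176 @ $10.20 + 241 @ $7.15 = $3,518.35
Ending inventory: 3 @ $7.15 + 58 @ $8.40 + 106 @ $4.75 + 71 @ $9.90 + 274 @ $7.65 = $3,811.15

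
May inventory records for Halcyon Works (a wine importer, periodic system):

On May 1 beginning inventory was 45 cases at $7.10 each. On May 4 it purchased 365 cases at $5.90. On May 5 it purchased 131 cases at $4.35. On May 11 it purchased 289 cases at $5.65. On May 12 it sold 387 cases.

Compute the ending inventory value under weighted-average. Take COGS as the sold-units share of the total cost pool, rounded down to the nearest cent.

Ending inventory = $2,495.59

May 12, sell 387: 387/830 × $4,675.70 → $2,180.11
Ending inventory (cost pool remaining) = $2,495.59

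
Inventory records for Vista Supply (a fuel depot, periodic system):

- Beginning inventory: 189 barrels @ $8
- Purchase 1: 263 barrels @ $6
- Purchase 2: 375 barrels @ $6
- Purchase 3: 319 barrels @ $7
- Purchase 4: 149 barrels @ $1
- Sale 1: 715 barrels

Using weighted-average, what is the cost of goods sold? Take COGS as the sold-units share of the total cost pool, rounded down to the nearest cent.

Sale 1, sell 715: 715/1295 × $7,722.00 → $4,263.49
Ending inventory (cost pool remaining) = $3,458.51
Check: goods available $7,722.00 = COGS $4,263.49 + ending $3,458.51

COGS = $4,263.49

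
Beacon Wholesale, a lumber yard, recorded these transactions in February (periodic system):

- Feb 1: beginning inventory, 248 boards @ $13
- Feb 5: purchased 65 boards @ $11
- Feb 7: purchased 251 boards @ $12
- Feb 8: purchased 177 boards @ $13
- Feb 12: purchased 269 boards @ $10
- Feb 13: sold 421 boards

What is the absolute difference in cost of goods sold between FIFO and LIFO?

FIFO COGS: 248 @ $13 + 65 @ $11 + 108 @ $12 = $5,235
LIFO COGS: 269 @ $10 + 152 @ $13 = $4,666
Difference = |$5,235 − $4,666| = $569

$569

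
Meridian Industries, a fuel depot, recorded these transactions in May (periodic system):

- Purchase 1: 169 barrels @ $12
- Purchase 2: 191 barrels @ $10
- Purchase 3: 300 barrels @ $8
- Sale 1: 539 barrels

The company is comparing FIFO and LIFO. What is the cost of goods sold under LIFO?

FIFO COGS: 169 @ $12 + 191 @ $10 + 179 @ $8 = $5,370
LIFO COGS: 300 @ $8 + 191 @ $10 + 48 @ $12 = $4,886

COGS = $4,886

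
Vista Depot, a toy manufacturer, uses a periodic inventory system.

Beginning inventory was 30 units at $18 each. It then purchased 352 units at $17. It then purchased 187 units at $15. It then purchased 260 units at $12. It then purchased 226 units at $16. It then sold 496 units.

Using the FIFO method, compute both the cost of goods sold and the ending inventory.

Sale 1 (496) [FIFO — oldest first]: 30 @ $18 + 352 @ $17 + 114 @ $15 = $8,234
Ending inventory: 73 @ $15 + 260 @ $12 + 226 @ $16 = $7,831

COGS = $8,234; ending inventory = $7,831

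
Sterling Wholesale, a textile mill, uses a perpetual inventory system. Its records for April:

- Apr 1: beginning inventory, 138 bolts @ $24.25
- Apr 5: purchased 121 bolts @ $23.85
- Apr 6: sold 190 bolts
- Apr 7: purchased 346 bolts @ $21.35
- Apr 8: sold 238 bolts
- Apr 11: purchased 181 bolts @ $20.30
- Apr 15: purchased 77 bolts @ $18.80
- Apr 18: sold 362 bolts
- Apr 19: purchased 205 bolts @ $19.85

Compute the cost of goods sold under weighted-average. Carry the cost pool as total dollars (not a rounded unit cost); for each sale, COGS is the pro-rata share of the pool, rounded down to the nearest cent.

After Apr 1: 138 on hand, pool $3,346.50 (≈ $24.2500 each)
After Apr 5: 259 on hand, pool $6,232.35 (≈ $24.0631 each)
Apr 6, sell 190: 190/259 × $6,232.35 → $4,571.99
After Apr 7: 415 on hand, pool $9,047.46 (≈ $21.8011 each)
Apr 8, sell 238: 238/415 × $9,047.46 → $5,188.66
After Apr 11: 358 on hand, pool $7,533.10 (≈ $21.0422 each)
After Apr 15: 435 on hand, pool $8,980.70 (≈ $20.6453 each)
Apr 18, sell 362: 362/435 × $8,980.70 → $7,473.59
After Apr 19: 278 on hand, pool $5,576.36 (≈ $20.0588 each)
Total COGS = $4,571.99 + $5,188.66 + $7,473.59 = $17,234.24
Ending inventory (cost pool remaining) = $5,576.36

COGS = $17,234.24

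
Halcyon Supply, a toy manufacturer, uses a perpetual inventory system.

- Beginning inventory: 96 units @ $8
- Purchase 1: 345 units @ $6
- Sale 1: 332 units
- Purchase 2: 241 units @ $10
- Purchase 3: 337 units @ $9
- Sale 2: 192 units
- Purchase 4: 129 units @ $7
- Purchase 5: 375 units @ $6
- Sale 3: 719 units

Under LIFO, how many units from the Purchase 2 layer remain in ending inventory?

Sale 1 (332) [LIFO — newest first]: 332 @ $6 = $1,992
Sale 2 (192) [LIFO — newest first]: 192 @ $9 = $1,728
Sale 3 (719) [LIFO — newest first]: 375 @ $6 + 129 @ $7 + 145 @ $9 + 70 @ $10 = $5,158
Total COGS = $1,992 + $1,728 + $5,158 = $8,878
Ending inventory: 96 @ $8 + 13 @ $6 + 171 @ $10 = $2,556
Check: goods available $11,434 = COGS $8,878 + ending $2,556

171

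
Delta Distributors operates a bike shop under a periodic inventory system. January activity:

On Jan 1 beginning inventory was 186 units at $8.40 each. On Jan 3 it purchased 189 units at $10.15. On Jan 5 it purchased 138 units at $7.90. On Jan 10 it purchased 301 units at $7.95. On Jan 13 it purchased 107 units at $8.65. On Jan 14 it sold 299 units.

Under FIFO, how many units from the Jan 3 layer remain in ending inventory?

76

Jan 14, 299 sold [FIFO — oldest first]: 186 @ $8.40 + 113 @ $10.15 = $2,709.35
Ending inventory: 76 @ $10.15 + 138 @ $7.90 + 301 @ $7.95 + 107 @ $8.65 = $5,180.10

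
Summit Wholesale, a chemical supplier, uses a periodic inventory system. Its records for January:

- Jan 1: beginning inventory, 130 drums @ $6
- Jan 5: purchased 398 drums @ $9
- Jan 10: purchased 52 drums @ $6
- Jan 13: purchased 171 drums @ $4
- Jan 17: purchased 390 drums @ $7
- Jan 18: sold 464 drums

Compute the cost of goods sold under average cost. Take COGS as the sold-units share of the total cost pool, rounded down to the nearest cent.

COGS = $3,289.07

Jan 18, sell 464: 464/1141 × $8,088.00 → $3,289.07
Ending inventory (cost pool remaining) = $4,798.93
Check: goods available $8,088.00 = COGS $3,289.07 + ending $4,798.93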